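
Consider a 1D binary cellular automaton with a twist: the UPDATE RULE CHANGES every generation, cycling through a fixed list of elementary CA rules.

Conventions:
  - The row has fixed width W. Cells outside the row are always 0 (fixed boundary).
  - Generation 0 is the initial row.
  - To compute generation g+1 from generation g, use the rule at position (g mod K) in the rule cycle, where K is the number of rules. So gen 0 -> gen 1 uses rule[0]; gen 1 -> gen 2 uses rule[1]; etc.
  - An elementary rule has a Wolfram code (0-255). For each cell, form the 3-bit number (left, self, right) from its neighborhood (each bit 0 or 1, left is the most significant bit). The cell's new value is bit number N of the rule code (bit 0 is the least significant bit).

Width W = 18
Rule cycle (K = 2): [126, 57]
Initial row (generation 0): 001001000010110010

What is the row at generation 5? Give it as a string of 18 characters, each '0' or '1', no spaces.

Answer: 111111110011000001

Derivation:
Gen 0: 001001000010110010
Gen 1 (rule 126): 011111100111111111
Gen 2 (rule 57): 010000010100000000
Gen 3 (rule 126): 111000111110000000
Gen 4 (rule 57): 100110100001111111
Gen 5 (rule 126): 111111110011000001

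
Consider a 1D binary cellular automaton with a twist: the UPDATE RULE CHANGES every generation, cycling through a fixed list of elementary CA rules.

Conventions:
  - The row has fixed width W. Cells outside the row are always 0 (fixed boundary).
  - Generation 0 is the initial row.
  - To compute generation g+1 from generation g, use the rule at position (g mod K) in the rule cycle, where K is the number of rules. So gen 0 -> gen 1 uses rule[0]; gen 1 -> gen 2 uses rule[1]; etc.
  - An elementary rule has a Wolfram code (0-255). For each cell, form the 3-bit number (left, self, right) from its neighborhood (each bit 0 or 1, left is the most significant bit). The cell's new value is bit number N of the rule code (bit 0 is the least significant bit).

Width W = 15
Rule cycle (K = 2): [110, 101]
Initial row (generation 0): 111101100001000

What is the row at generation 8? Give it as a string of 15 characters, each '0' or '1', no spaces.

Answer: 100001000001101

Derivation:
Gen 0: 111101100001000
Gen 1 (rule 110): 100111100011000
Gen 2 (rule 101): 100000101001011
Gen 3 (rule 110): 100001111011111
Gen 4 (rule 101): 101100001100001
Gen 5 (rule 110): 111100011100011
Gen 6 (rule 101): 000101000101001
Gen 7 (rule 110): 001111001111011
Gen 8 (rule 101): 100001000001101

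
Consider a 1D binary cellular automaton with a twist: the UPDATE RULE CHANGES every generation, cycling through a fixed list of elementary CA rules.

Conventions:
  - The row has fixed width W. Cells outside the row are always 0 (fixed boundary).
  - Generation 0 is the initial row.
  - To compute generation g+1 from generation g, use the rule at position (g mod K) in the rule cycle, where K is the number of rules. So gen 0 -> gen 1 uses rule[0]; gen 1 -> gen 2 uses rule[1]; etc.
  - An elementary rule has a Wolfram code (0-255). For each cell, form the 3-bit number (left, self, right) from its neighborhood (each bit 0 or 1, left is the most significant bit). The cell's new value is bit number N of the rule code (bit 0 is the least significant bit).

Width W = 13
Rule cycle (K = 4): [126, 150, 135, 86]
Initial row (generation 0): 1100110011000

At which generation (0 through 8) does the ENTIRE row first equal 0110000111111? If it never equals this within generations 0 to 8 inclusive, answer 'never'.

Answer: never

Derivation:
Gen 0: 1100110011000
Gen 1 (rule 126): 1111111111100
Gen 2 (rule 150): 0111111111010
Gen 3 (rule 135): 1011111110010
Gen 4 (rule 86): 1000000011111
Gen 5 (rule 126): 1100000110001
Gen 6 (rule 150): 0010001001011
Gen 7 (rule 135): 1110111011000
Gen 8 (rule 86): 0010001001100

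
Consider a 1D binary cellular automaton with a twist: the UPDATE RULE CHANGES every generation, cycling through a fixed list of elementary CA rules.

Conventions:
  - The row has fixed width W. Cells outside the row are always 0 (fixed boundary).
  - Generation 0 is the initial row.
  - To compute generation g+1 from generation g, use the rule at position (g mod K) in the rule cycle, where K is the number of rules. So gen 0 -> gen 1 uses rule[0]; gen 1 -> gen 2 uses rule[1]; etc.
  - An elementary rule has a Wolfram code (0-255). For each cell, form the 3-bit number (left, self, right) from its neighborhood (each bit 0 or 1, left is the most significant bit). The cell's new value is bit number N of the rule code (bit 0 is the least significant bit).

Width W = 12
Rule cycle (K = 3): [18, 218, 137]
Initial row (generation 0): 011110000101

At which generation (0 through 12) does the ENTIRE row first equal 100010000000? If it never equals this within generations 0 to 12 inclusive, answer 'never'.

Gen 0: 011110000101
Gen 1 (rule 18): 100001001000
Gen 2 (rule 218): 010010110100
Gen 3 (rule 137): 000000100001
Gen 4 (rule 18): 000001010010
Gen 5 (rule 218): 000010001101
Gen 6 (rule 137): 111000101000
Gen 7 (rule 18): 000101000100
Gen 8 (rule 218): 001000101010
Gen 9 (rule 137): 100010000000
Gen 10 (rule 18): 010101000000
Gen 11 (rule 218): 100000100000
Gen 12 (rule 137): 001110001111

Answer: 9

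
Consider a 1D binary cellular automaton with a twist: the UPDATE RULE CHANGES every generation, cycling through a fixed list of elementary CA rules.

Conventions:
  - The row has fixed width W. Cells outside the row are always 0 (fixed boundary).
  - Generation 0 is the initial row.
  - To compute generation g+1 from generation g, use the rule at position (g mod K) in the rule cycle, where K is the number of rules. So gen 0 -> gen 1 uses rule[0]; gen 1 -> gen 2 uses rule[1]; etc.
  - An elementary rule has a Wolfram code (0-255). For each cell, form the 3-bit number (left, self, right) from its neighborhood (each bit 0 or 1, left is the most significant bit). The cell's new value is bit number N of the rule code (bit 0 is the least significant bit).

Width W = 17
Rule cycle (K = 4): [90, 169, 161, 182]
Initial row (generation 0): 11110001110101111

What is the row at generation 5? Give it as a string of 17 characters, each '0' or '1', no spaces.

Gen 0: 11110001110101111
Gen 1 (rule 90): 10011011010001001
Gen 2 (rule 169): 00010110100100000
Gen 3 (rule 161): 11001001000001111
Gen 4 (rule 182): 00111111100010110
Gen 5 (rule 90): 01100000110100111

Answer: 01100000110100111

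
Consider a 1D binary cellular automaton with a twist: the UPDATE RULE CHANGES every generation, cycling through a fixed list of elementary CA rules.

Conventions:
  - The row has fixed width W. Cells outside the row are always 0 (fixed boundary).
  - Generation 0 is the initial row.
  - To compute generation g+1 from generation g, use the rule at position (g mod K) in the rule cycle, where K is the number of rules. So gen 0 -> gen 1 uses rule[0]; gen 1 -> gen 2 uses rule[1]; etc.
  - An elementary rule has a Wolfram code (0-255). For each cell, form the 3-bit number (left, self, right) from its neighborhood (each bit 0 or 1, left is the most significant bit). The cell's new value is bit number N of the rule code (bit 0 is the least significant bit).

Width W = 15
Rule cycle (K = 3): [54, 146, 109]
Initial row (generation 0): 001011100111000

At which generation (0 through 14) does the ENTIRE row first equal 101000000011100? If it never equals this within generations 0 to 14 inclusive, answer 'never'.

Answer: never

Derivation:
Gen 0: 001011100111000
Gen 1 (rule 54): 011100011000100
Gen 2 (rule 146): 101010100101010
Gen 3 (rule 109): 111111100111110
Gen 4 (rule 54): 000000011000001
Gen 5 (rule 146): 000000100100010
Gen 6 (rule 109): 111110100101010
Gen 7 (rule 54): 000001111111111
Gen 8 (rule 146): 000010111111110
Gen 9 (rule 109): 111011100000010
Gen 10 (rule 54): 000100010000111
Gen 11 (rule 146): 001010101001010
Gen 12 (rule 109): 101111111001110
Gen 13 (rule 54): 110000000110001
Gen 14 (rule 146): 001000001001010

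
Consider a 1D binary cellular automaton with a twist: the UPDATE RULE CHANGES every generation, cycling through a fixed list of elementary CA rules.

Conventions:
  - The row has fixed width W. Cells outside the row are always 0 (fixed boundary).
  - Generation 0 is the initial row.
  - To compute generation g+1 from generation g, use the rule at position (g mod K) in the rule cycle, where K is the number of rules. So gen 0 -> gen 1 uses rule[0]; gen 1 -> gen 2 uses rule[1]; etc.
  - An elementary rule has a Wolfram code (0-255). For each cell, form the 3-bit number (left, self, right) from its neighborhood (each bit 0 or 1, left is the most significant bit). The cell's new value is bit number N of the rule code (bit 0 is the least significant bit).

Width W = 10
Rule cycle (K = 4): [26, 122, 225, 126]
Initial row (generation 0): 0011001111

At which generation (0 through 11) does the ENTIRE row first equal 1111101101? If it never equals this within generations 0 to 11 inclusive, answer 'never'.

Answer: never

Derivation:
Gen 0: 0011001111
Gen 1 (rule 26): 0110111000
Gen 2 (rule 122): 1111101100
Gen 3 (rule 225): 0111110101
Gen 4 (rule 126): 1100011111
Gen 5 (rule 26): 1010110000
Gen 6 (rule 122): 0101111000
Gen 7 (rule 225): 0010111011
Gen 8 (rule 126): 0111101111
Gen 9 (rule 26): 1100001000
Gen 10 (rule 122): 1110010100
Gen 11 (rule 225): 0110001001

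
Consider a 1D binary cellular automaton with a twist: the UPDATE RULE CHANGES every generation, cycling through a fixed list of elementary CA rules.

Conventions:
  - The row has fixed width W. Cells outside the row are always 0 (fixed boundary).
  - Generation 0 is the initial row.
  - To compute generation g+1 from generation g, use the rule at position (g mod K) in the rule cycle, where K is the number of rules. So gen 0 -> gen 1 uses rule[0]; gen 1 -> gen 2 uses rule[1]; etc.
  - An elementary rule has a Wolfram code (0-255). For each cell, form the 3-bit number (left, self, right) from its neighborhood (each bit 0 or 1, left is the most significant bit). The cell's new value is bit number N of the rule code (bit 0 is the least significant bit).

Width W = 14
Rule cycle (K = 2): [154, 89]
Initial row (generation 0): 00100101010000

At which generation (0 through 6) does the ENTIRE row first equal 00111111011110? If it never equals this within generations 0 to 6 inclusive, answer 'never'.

Answer: 3

Derivation:
Gen 0: 00100101010000
Gen 1 (rule 154): 01011000001000
Gen 2 (rule 89): 00011111100111
Gen 3 (rule 154): 00111111011110
Gen 4 (rule 89): 10100001010011
Gen 5 (rule 154): 00010010001110
Gen 6 (rule 89): 11001001101011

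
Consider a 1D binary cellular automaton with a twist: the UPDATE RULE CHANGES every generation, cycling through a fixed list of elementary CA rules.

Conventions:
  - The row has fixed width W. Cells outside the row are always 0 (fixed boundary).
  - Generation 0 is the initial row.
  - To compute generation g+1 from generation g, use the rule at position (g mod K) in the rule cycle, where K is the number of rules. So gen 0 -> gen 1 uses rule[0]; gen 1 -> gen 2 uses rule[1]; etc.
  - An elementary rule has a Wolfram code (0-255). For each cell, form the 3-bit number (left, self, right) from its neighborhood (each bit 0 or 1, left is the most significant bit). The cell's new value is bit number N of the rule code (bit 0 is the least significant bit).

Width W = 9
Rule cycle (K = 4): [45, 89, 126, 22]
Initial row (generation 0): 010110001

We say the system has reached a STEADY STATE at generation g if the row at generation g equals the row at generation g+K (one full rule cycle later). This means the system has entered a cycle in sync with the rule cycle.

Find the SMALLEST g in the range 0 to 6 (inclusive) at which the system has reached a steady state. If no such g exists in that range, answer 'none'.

Answer: 4

Derivation:
Gen 0: 010110001
Gen 1 (rule 45): 011100101
Gen 2 (rule 89): 010110000
Gen 3 (rule 126): 111111000
Gen 4 (rule 22): 000000100
Gen 5 (rule 45): 111110101
Gen 6 (rule 89): 100010000
Gen 7 (rule 126): 110111000
Gen 8 (rule 22): 000000100
Gen 9 (rule 45): 111110101
Gen 10 (rule 89): 100010000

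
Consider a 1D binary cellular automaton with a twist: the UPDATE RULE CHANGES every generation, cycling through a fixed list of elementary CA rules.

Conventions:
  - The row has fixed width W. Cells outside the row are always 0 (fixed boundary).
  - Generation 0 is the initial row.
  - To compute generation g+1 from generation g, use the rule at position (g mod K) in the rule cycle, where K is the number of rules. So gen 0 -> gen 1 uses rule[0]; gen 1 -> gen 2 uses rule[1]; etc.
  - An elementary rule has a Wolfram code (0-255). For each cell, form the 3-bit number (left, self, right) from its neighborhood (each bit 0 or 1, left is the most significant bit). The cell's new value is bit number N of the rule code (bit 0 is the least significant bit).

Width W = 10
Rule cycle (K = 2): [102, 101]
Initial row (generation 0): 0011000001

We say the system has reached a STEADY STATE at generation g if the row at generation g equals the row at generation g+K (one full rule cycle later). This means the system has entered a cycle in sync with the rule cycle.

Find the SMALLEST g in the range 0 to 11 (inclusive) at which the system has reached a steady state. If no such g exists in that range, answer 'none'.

Gen 0: 0011000001
Gen 1 (rule 102): 0101000011
Gen 2 (rule 101): 0111011001
Gen 3 (rule 102): 1001101011
Gen 4 (rule 101): 1000111101
Gen 5 (rule 102): 1001000111
Gen 6 (rule 101): 1001010001
Gen 7 (rule 102): 1011110011
Gen 8 (rule 101): 1100010001
Gen 9 (rule 102): 0100110011
Gen 10 (rule 101): 0100010001
Gen 11 (rule 102): 1100110011
Gen 12 (rule 101): 0100010001
Gen 13 (rule 102): 1100110011

Answer: 10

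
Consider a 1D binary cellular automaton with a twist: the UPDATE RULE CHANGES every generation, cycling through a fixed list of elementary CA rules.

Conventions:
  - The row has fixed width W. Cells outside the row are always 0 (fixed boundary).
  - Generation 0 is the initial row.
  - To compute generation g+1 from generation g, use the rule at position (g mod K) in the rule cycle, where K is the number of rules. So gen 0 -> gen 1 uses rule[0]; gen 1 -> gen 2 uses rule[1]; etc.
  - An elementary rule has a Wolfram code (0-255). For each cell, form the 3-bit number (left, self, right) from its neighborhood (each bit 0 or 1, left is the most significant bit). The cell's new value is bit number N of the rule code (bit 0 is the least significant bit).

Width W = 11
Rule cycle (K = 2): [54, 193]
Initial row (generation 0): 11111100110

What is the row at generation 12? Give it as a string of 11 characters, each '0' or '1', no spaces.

Answer: 01111011111

Derivation:
Gen 0: 11111100110
Gen 1 (rule 54): 00000011001
Gen 2 (rule 193): 11111001000
Gen 3 (rule 54): 00000111100
Gen 4 (rule 193): 11110011101
Gen 5 (rule 54): 00001100011
Gen 6 (rule 193): 11100101001
Gen 7 (rule 54): 00011111111
Gen 8 (rule 193): 11001111111
Gen 9 (rule 54): 00110000000
Gen 10 (rule 193): 10010111111
Gen 11 (rule 54): 11111000000
Gen 12 (rule 193): 01111011111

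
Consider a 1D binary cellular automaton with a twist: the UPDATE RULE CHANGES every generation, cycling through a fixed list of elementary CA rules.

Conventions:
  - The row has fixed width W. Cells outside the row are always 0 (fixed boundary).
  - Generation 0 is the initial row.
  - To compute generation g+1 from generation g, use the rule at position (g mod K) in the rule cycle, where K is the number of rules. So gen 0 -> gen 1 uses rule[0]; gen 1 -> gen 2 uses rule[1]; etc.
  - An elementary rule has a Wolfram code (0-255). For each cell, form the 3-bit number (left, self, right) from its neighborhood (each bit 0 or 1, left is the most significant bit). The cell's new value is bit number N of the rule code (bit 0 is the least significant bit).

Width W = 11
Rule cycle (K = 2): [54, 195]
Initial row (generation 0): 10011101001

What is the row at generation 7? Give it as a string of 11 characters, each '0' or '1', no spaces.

Gen 0: 10011101001
Gen 1 (rule 54): 11100011111
Gen 2 (rule 195): 01101101111
Gen 3 (rule 54): 10010010000
Gen 4 (rule 195): 00100100111
Gen 5 (rule 54): 01111111000
Gen 6 (rule 195): 10111111011
Gen 7 (rule 54): 11000000100

Answer: 11000000100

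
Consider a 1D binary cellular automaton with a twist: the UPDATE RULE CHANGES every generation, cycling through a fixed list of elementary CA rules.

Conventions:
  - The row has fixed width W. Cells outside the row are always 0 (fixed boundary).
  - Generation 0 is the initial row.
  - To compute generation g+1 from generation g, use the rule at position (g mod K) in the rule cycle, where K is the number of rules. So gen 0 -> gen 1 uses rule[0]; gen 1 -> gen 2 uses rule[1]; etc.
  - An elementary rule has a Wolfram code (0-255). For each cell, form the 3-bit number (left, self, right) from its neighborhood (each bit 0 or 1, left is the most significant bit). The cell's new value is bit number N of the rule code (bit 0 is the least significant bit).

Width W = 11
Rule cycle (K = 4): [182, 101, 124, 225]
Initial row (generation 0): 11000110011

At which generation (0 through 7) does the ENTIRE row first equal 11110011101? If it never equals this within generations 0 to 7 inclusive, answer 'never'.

Answer: 6

Derivation:
Gen 0: 11000110011
Gen 1 (rule 182): 00101001100
Gen 2 (rule 101): 10111000101
Gen 3 (rule 124): 11101100111
Gen 4 (rule 225): 01110100011
Gen 5 (rule 182): 10101110100
Gen 6 (rule 101): 11110011101
Gen 7 (rule 124): 10011010111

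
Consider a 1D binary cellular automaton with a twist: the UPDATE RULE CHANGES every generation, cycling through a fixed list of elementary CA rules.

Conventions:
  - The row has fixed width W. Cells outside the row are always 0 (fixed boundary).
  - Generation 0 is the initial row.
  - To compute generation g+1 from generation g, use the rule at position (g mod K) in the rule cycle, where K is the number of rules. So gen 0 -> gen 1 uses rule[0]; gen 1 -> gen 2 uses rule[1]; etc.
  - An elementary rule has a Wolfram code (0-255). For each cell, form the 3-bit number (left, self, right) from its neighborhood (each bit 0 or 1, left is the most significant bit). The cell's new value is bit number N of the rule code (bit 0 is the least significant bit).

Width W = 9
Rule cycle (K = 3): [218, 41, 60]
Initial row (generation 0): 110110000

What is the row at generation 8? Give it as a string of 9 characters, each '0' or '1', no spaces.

Answer: 100110000

Derivation:
Gen 0: 110110000
Gen 1 (rule 218): 110111000
Gen 2 (rule 41): 101100011
Gen 3 (rule 60): 111010010
Gen 4 (rule 218): 111001101
Gen 5 (rule 41): 100001010
Gen 6 (rule 60): 110001111
Gen 7 (rule 218): 111011111
Gen 8 (rule 41): 100110000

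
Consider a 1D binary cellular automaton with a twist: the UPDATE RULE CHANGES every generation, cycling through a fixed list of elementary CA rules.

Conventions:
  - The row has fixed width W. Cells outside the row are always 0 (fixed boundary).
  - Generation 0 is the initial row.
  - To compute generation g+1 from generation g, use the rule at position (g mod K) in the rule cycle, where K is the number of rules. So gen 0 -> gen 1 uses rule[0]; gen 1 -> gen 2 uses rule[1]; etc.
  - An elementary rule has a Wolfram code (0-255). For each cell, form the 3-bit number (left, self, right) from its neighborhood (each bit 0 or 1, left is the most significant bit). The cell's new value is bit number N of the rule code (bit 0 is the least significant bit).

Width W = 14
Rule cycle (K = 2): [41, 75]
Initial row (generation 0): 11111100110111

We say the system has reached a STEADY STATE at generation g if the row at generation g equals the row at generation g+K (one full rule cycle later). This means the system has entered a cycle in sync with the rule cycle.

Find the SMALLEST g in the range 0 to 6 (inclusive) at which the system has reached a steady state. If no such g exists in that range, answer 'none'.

Answer: none

Derivation:
Gen 0: 11111100110111
Gen 1 (rule 41): 10000000101100
Gen 2 (rule 75): 00111111001101
Gen 3 (rule 41): 10100000001010
Gen 4 (rule 75): 00001111110000
Gen 5 (rule 41): 11101000000111
Gen 6 (rule 75): 10100011111101
Gen 7 (rule 41): 01001010000010
Gen 8 (rule 75): 10010000111100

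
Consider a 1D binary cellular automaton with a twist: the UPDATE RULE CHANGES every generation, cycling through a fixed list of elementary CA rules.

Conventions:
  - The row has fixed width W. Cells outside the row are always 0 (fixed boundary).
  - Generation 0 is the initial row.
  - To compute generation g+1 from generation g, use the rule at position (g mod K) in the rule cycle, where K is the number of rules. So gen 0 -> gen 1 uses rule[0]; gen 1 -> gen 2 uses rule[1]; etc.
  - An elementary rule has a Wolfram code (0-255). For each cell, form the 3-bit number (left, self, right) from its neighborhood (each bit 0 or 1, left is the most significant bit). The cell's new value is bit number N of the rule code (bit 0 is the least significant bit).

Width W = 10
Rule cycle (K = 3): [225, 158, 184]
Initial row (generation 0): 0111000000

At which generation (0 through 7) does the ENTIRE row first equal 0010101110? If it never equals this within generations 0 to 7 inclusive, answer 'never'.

Answer: 4

Derivation:
Gen 0: 0111000000
Gen 1 (rule 225): 0011011111
Gen 2 (rule 158): 0110011110
Gen 3 (rule 184): 0101011101
Gen 4 (rule 225): 0010101110
Gen 5 (rule 158): 0110101101
Gen 6 (rule 184): 0101011010
Gen 7 (rule 225): 0010101100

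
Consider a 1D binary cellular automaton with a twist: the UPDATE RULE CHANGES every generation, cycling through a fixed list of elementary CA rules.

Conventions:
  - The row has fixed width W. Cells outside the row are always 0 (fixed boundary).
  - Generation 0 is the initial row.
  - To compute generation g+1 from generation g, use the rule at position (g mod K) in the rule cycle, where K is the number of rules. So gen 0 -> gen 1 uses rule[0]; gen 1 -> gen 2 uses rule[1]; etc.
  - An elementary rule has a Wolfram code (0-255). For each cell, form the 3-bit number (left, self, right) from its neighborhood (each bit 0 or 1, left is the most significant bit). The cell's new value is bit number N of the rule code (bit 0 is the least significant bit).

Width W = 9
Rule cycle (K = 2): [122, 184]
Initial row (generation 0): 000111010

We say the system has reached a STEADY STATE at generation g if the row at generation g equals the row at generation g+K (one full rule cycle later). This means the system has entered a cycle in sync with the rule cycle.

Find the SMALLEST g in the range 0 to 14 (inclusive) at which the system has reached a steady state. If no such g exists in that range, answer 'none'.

Gen 0: 000111010
Gen 1 (rule 122): 001101101
Gen 2 (rule 184): 001011010
Gen 3 (rule 122): 010111101
Gen 4 (rule 184): 001111010
Gen 5 (rule 122): 011001101
Gen 6 (rule 184): 010101010
Gen 7 (rule 122): 101010101
Gen 8 (rule 184): 010101010
Gen 9 (rule 122): 101010101
Gen 10 (rule 184): 010101010
Gen 11 (rule 122): 101010101
Gen 12 (rule 184): 010101010
Gen 13 (rule 122): 101010101
Gen 14 (rule 184): 010101010
Gen 15 (rule 122): 101010101
Gen 16 (rule 184): 010101010

Answer: 6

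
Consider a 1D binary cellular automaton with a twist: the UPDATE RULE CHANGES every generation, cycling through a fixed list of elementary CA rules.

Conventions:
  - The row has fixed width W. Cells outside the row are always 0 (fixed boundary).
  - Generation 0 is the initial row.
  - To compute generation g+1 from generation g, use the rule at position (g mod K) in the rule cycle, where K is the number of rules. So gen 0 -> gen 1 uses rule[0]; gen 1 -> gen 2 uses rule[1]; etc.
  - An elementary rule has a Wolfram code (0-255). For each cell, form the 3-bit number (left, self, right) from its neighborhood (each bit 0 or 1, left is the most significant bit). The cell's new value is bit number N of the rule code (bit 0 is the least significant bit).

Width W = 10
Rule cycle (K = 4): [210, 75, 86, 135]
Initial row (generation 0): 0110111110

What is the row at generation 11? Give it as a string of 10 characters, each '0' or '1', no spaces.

Gen 0: 0110111110
Gen 1 (rule 210): 1010011111
Gen 2 (rule 75): 0000110001
Gen 3 (rule 86): 0001011011
Gen 4 (rule 135): 1111000000
Gen 5 (rule 210): 0111100000
Gen 6 (rule 75): 1100101111
Gen 7 (rule 86): 0111100001
Gen 8 (rule 135): 1011001111
Gen 9 (rule 210): 0001110111
Gen 10 (rule 75): 1111010101
Gen 11 (rule 86): 0001010101

Answer: 0001010101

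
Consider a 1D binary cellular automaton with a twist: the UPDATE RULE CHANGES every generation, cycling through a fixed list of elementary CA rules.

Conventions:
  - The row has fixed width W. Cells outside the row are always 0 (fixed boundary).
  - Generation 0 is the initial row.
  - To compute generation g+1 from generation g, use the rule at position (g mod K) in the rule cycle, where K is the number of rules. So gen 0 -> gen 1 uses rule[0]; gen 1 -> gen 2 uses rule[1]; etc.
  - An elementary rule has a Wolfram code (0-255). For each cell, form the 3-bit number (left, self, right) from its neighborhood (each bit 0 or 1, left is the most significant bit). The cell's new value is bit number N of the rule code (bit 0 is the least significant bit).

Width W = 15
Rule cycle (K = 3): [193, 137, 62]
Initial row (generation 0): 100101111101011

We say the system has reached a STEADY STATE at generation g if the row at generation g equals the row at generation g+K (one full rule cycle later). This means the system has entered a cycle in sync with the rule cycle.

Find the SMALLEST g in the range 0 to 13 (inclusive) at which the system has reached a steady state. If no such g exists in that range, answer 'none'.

Gen 0: 100101111101011
Gen 1 (rule 193): 000000111100001
Gen 2 (rule 137): 111110111001100
Gen 3 (rule 62): 100001100111010
Gen 4 (rule 193): 001100100011000
Gen 5 (rule 137): 101000001010011
Gen 6 (rule 62): 111100011111110
Gen 7 (rule 193): 011101001111110
Gen 8 (rule 137): 011000001111100
Gen 9 (rule 62): 110100011000010
Gen 10 (rule 193): 010001001011000
Gen 11 (rule 137): 000100000010011
Gen 12 (rule 62): 001110000111110
Gen 13 (rule 193): 100110110011110
Gen 14 (rule 137): 000100100011100
Gen 15 (rule 62): 001111110110010
Gen 16 (rule 193): 100111110010000

Answer: none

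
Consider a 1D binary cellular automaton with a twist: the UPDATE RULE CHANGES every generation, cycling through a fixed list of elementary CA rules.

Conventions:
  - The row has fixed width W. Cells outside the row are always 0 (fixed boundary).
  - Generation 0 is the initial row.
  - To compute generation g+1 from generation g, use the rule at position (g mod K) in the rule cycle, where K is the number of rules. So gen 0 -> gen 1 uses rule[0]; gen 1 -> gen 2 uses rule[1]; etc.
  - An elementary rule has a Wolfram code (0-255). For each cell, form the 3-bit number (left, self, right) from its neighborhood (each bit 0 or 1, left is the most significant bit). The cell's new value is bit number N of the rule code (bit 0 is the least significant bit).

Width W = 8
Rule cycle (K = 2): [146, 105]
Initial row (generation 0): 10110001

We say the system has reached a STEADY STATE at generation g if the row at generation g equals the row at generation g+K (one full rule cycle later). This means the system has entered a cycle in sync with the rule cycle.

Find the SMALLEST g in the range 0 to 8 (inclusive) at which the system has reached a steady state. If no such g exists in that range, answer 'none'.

Answer: 3

Derivation:
Gen 0: 10110001
Gen 1 (rule 146): 00001010
Gen 2 (rule 105): 11100100
Gen 3 (rule 146): 01011010
Gen 4 (rule 105): 00111100
Gen 5 (rule 146): 01011010
Gen 6 (rule 105): 00111100
Gen 7 (rule 146): 01011010
Gen 8 (rule 105): 00111100
Gen 9 (rule 146): 01011010
Gen 10 (rule 105): 00111100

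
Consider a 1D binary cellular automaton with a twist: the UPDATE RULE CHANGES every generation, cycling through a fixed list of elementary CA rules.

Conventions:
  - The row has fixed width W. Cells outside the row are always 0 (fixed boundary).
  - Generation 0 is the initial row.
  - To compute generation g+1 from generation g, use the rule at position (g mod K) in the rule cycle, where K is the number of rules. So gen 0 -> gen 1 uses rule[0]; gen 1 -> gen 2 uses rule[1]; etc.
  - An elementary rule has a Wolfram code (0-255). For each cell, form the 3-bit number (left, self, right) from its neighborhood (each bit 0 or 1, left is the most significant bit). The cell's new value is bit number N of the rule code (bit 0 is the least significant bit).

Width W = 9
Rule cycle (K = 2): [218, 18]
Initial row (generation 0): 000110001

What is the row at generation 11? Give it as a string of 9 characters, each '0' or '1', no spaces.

Answer: 101000010

Derivation:
Gen 0: 000110001
Gen 1 (rule 218): 001111010
Gen 2 (rule 18): 010000001
Gen 3 (rule 218): 101000010
Gen 4 (rule 18): 000100101
Gen 5 (rule 218): 001011000
Gen 6 (rule 18): 010000100
Gen 7 (rule 218): 101001010
Gen 8 (rule 18): 000110001
Gen 9 (rule 218): 001111010
Gen 10 (rule 18): 010000001
Gen 11 (rule 218): 101000010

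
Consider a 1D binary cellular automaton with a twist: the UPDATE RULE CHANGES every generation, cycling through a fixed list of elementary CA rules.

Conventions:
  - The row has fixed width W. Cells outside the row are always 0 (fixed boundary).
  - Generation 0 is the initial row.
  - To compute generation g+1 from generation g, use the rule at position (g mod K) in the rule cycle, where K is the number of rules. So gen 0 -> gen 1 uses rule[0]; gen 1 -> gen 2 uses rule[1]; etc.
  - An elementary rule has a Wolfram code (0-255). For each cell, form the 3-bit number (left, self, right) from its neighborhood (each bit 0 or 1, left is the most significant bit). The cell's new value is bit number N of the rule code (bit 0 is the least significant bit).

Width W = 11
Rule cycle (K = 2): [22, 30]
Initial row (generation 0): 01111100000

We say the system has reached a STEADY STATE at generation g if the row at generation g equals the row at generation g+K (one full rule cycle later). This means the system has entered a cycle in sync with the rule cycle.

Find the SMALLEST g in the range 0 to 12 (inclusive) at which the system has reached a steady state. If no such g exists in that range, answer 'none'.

Gen 0: 01111100000
Gen 1 (rule 22): 10000010000
Gen 2 (rule 30): 11000111000
Gen 3 (rule 22): 00101000100
Gen 4 (rule 30): 01101101110
Gen 5 (rule 22): 10000000001
Gen 6 (rule 30): 11000000011
Gen 7 (rule 22): 00100000100
Gen 8 (rule 30): 01110001110
Gen 9 (rule 22): 10001010001
Gen 10 (rule 30): 11011011011
Gen 11 (rule 22): 00000000000
Gen 12 (rule 30): 00000000000
Gen 13 (rule 22): 00000000000
Gen 14 (rule 30): 00000000000

Answer: 11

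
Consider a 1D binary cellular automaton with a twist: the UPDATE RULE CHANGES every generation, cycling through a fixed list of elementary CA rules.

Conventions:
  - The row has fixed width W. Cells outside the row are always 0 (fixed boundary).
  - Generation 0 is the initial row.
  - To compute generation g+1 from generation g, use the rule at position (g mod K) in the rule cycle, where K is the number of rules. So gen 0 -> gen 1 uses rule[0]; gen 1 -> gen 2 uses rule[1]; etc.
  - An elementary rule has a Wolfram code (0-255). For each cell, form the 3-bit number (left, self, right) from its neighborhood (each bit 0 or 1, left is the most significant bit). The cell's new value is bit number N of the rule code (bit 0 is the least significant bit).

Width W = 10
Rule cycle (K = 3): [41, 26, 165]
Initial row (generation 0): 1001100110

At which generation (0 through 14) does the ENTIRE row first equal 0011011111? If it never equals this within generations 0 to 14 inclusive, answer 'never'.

Gen 0: 1001100110
Gen 1 (rule 41): 0001000100
Gen 2 (rule 26): 0010101010
Gen 3 (rule 165): 1011111110
Gen 4 (rule 41): 0110000000
Gen 5 (rule 26): 1101000000
Gen 6 (rule 165): 0011011111
Gen 7 (rule 41): 1010110000
Gen 8 (rule 26): 0000101000
Gen 9 (rule 165): 1110111011
Gen 10 (rule 41): 1001100110
Gen 11 (rule 26): 0111011101
Gen 12 (rule 165): 0010101011
Gen 13 (rule 41): 1001010110
Gen 14 (rule 26): 0110000101

Answer: 6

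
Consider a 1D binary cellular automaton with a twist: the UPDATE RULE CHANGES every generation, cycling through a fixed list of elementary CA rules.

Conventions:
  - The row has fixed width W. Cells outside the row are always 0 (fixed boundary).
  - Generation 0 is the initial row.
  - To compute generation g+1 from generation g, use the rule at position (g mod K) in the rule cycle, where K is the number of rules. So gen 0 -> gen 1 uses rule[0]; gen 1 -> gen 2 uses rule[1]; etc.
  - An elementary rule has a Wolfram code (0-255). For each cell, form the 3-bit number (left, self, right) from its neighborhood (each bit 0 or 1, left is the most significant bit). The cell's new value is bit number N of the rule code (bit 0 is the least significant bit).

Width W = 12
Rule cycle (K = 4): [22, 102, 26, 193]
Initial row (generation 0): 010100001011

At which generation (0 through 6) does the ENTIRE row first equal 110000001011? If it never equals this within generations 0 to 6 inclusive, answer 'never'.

Gen 0: 010100001011
Gen 1 (rule 22): 110110011000
Gen 2 (rule 102): 011010101000
Gen 3 (rule 26): 110000000100
Gen 4 (rule 193): 010111110001
Gen 5 (rule 22): 110000001011
Gen 6 (rule 102): 010000011101

Answer: 5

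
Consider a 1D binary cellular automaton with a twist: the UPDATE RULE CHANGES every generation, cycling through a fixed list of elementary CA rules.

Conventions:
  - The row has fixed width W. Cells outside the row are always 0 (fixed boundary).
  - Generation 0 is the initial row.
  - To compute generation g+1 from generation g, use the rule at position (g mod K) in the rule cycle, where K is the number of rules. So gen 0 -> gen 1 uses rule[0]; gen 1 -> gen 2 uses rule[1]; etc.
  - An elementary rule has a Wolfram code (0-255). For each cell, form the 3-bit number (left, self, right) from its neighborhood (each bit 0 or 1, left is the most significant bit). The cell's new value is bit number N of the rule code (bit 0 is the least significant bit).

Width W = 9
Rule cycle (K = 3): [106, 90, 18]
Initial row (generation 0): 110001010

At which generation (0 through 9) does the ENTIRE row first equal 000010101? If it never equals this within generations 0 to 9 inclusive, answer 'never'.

Gen 0: 110001010
Gen 1 (rule 106): 110010100
Gen 2 (rule 90): 111100010
Gen 3 (rule 18): 000010101
Gen 4 (rule 106): 000101010
Gen 5 (rule 90): 001000001
Gen 6 (rule 18): 010100010
Gen 7 (rule 106): 101000100
Gen 8 (rule 90): 000101010
Gen 9 (rule 18): 001000001

Answer: 3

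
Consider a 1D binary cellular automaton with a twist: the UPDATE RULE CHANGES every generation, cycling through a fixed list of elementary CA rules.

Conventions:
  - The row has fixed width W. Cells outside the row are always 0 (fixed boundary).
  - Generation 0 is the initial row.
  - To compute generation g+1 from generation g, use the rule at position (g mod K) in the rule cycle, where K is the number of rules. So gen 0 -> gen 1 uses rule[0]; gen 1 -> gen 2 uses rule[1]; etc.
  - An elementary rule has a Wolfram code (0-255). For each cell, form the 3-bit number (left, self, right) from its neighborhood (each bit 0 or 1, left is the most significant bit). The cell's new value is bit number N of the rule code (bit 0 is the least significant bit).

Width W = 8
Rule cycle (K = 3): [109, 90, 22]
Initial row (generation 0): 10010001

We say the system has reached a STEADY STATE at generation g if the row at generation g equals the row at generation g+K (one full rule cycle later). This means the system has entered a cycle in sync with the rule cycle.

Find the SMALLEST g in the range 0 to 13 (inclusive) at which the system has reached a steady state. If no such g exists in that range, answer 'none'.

Answer: 4

Derivation:
Gen 0: 10010001
Gen 1 (rule 109): 10010101
Gen 2 (rule 90): 01100000
Gen 3 (rule 22): 10010000
Gen 4 (rule 109): 10010111
Gen 5 (rule 90): 01100101
Gen 6 (rule 22): 10011101
Gen 7 (rule 109): 10010111
Gen 8 (rule 90): 01100101
Gen 9 (rule 22): 10011101
Gen 10 (rule 109): 10010111
Gen 11 (rule 90): 01100101
Gen 12 (rule 22): 10011101
Gen 13 (rule 109): 10010111
Gen 14 (rule 90): 01100101
Gen 15 (rule 22): 10011101
Gen 16 (rule 109): 10010111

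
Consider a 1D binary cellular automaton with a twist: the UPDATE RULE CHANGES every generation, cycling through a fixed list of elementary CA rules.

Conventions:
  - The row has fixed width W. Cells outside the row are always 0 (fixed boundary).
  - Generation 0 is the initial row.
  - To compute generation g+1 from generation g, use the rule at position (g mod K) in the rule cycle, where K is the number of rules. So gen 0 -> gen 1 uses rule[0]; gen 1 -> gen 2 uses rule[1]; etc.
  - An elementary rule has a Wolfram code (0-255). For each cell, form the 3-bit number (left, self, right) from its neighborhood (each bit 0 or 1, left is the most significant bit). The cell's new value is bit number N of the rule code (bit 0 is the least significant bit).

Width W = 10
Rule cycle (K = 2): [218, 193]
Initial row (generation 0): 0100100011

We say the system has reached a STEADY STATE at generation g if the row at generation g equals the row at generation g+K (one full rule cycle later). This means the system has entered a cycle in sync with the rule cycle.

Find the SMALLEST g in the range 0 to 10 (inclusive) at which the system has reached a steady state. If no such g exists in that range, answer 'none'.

Gen 0: 0100100011
Gen 1 (rule 218): 1011010111
Gen 2 (rule 193): 0001000011
Gen 3 (rule 218): 0010100111
Gen 4 (rule 193): 1000000011
Gen 5 (rule 218): 0100000111
Gen 6 (rule 193): 0001110011
Gen 7 (rule 218): 0011111111
Gen 8 (rule 193): 1001111111
Gen 9 (rule 218): 0111111111
Gen 10 (rule 193): 0011111111
Gen 11 (rule 218): 0111111111
Gen 12 (rule 193): 0011111111

Answer: 9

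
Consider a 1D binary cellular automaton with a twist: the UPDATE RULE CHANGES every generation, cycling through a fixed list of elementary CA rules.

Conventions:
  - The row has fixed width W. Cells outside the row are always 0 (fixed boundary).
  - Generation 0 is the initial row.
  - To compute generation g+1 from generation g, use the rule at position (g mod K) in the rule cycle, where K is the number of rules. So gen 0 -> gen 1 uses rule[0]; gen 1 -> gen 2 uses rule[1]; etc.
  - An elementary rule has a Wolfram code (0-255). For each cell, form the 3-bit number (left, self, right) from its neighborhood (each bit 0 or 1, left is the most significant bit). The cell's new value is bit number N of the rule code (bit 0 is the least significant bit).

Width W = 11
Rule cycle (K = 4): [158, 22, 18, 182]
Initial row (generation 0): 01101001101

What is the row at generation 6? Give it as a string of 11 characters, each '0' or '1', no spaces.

Gen 0: 01101001101
Gen 1 (rule 158): 11001111001
Gen 2 (rule 22): 00110000111
Gen 3 (rule 18): 01001001000
Gen 4 (rule 182): 11111111100
Gen 5 (rule 158): 11111111010
Gen 6 (rule 22): 00000000011

Answer: 00000000011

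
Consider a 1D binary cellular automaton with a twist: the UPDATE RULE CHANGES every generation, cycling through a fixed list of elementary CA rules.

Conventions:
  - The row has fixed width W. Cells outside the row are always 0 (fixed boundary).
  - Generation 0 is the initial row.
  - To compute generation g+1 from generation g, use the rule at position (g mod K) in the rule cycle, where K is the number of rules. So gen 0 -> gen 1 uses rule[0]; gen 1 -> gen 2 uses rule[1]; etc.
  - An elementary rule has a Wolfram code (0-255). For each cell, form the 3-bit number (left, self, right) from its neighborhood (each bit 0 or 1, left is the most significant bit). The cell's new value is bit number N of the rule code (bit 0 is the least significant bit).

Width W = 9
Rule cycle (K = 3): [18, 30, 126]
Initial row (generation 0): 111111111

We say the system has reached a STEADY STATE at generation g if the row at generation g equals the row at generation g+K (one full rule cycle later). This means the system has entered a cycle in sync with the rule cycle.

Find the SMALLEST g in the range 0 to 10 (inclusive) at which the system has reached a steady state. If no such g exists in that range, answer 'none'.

Gen 0: 111111111
Gen 1 (rule 18): 000000000
Gen 2 (rule 30): 000000000
Gen 3 (rule 126): 000000000
Gen 4 (rule 18): 000000000
Gen 5 (rule 30): 000000000
Gen 6 (rule 126): 000000000
Gen 7 (rule 18): 000000000
Gen 8 (rule 30): 000000000
Gen 9 (rule 126): 000000000
Gen 10 (rule 18): 000000000
Gen 11 (rule 30): 000000000
Gen 12 (rule 126): 000000000
Gen 13 (rule 18): 000000000

Answer: 1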